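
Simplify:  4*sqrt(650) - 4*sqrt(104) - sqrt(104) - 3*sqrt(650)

-5*sqrt(26)

4*sqrt(650) = 20*sqrt(26); 4*sqrt(104) = 8*sqrt(26); sqrt(104) = 2*sqrt(26); 3*sqrt(650) = 15*sqrt(26)
Combine: (20 - 8 - 2 - 15)·sqrt(26) = -5*sqrt(26)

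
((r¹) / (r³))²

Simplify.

r^(-4)

Inside the bracket: (r^-2)
Raise to the power 2: (r^-4)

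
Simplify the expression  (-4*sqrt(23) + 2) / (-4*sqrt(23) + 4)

Multiply numerator and denominator by 4 + 4*sqrt(23).
Denominator becomes -352; numerator becomes -360 - 8*sqrt(23).

(sqrt(23) + 45)/44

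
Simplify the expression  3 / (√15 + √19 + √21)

(-18*√665 + 39*√21 + 51*√19 + 75*√15)/971

Group as (√19 + √21) + √15; multiply by (√19 + √21) - √15, then rationalise the remaining surd.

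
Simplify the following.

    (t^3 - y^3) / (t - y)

t^2 + t*y + y^2

t^3 - y^3 = (t - y)(t^2 + t*y + y^2).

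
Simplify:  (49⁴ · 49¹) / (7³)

7^7

49⁴ = 7^8; 49¹ = 7^2; 7³ = 7^3
Combine exponents: 7^7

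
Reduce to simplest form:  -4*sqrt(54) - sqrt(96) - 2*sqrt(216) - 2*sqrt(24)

-32*sqrt(6)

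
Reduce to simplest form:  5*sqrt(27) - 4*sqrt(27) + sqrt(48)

5*sqrt(27) = 15*sqrt(3); 4*sqrt(27) = 12*sqrt(3); sqrt(48) = 4*sqrt(3)
Combine: (15 - 12 + 4)·sqrt(3) = 7*sqrt(3)

7*sqrt(3)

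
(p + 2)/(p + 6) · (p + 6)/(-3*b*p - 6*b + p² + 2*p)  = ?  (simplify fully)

Factor: -3*b*p - 6*b + p² + 2*p = (p + 2)·(-3*b + p)
Cancel the common factors (p + 2), (p + 6).

1/(-3*b + p)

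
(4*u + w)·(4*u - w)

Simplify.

16*u² - w²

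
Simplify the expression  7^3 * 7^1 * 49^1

7^6

7^3 = 7^3; 7^1 = 7^1; 49^1 = 7^2
Combine exponents: 7^6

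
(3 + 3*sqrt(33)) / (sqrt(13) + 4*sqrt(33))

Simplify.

(-3*sqrt(429) - 3*sqrt(13) + 12*sqrt(33) + 396)/515

Multiply numerator and denominator by -sqrt(13) + 4*sqrt(33).
Denominator becomes 515; numerator becomes -3*sqrt(429) - 3*sqrt(13) + 12*sqrt(33) + 396.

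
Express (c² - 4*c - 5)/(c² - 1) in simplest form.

(c - 5)/(c - 1)

Factor: c² - 4*c - 5 = (c - 5)·(c + 1);  c² - 1 = (c + 1)·(c - 1)
Cancel the common factor (c + 1).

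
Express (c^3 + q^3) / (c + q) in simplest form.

q^3 + c^3 = (c + q)(c^2 - c*q + q^2).

c^2 - c*q + q^2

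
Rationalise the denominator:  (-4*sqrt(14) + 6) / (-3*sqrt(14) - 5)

Multiply numerator and denominator by -5 + 3*sqrt(14).
Denominator becomes -101; numerator becomes -198 + 38*sqrt(14).

(-38*sqrt(14) + 198)/101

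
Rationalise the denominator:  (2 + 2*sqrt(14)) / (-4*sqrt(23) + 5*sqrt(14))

Multiply numerator and denominator by 5*sqrt(14) + 4*sqrt(23).
Denominator becomes -18; numerator becomes 10*sqrt(14) + 8*sqrt(23) + 140 + 8*sqrt(322).

(-4*sqrt(322) - 70 - 4*sqrt(23) - 5*sqrt(14))/9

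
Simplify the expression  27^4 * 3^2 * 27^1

27^4 = 3^12; 3^2 = 3^2; 27^1 = 3^3
Combine exponents: 3^17

3^17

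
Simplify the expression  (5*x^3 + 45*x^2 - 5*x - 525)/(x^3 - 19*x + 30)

Factor: 5*x^3 + 45*x^2 - 5*x - 525 = 5*(x - 3)*(x + 7)*(x + 5);  x^3 - 19*x + 30 = (x - 2)*(x + 5)*(x - 3)
Cancel the common factors (x - 3), (x + 5).

(5*x + 35)/(x - 2)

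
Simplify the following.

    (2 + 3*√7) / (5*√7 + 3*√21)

(-105 - 10*√7 + 6*√21 + 63*√3)/14

Multiply numerator and denominator by -3*√21 + 5*√7.
Denominator becomes -14; numerator becomes -63*√3 - 6*√21 + 10*√7 + 105.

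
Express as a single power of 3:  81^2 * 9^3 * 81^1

81^2 = 3^8; 9^3 = 3^6; 81^1 = 3^4
Combine exponents: 3^18

3^18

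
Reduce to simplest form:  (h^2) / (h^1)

h

Quotient: h^1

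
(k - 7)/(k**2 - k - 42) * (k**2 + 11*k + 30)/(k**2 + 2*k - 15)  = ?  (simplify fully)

Factor: k**2 - k - 42 = (k - 7)*(k + 6);  k**2 + 11*k + 30 = (k + 5)*(k + 6);  k**2 + 2*k - 15 = (k - 3)*(k + 5)
Cancel the common factors (k - 7), (k + 6), (k + 5).

1/(k - 3)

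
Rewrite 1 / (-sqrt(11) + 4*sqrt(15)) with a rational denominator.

(sqrt(11) + 4*sqrt(15))/229

Multiply numerator and denominator by sqrt(11) + 4*sqrt(15).
Denominator becomes 229; numerator becomes sqrt(11) + 4*sqrt(15).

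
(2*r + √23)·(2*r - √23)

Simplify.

Difference of squares with P = 2*r, Q = √23.

4*r² - 23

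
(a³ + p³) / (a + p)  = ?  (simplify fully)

a² - a*p + p²

Factor as (a+b)(a^2-ab+b^2) with a=p, b=a.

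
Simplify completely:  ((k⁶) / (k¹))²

Inside the bracket: k⁵
Raise to the power 2: k^10

k^10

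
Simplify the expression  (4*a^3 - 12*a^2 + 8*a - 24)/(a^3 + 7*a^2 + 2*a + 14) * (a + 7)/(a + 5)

(4*a - 12)/(a + 5)

Factor: 4*a^3 - 12*a^2 + 8*a - 24 = 4*(a - 3)*(a^2 + 2);  a^3 + 7*a^2 + 2*a + 14 = (a^2 + 2)*(a + 7)
Cancel the common factors (a^2 + 2), (a + 7).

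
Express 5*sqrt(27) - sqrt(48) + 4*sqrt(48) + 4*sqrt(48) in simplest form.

5*sqrt(27) = 15*sqrt(3); sqrt(48) = 4*sqrt(3); 4*sqrt(48) = 16*sqrt(3); 4*sqrt(48) = 16*sqrt(3)
Combine: (15 - 4 + 16 + 16)·sqrt(3) = 43*sqrt(3)

43*sqrt(3)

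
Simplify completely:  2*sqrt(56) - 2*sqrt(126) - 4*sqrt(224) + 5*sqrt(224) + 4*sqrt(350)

22*sqrt(14)

2*sqrt(56) = 4*sqrt(14); 2*sqrt(126) = 6*sqrt(14); 4*sqrt(224) = 16*sqrt(14); 5*sqrt(224) = 20*sqrt(14); 4*sqrt(350) = 20*sqrt(14)
Combine: (4 - 6 - 16 + 20 + 20)·sqrt(14) = 22*sqrt(14)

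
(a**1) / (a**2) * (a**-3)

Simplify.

a**(-4)

Quotient: (a**-1)
Multiply by (a**-3): add exponents.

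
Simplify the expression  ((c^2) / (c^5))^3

Inside the bracket: (c^-3)
Raise to the power 3: (c^-9)

c^(-9)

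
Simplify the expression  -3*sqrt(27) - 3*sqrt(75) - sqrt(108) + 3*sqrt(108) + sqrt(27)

3*sqrt(27) = 9*sqrt(3); 3*sqrt(75) = 15*sqrt(3); sqrt(108) = 6*sqrt(3); 3*sqrt(108) = 18*sqrt(3); sqrt(27) = 3*sqrt(3)
Combine: (-9 - 15 - 6 + 18 + 3)·sqrt(3) = -9*sqrt(3)

-9*sqrt(3)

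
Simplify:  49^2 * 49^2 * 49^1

49^2 = 7^4; 49^2 = 7^4; 49^1 = 7^2
Combine exponents: 7^10

7^10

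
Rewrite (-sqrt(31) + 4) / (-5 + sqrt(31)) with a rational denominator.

(-11 - sqrt(31))/6

Multiply numerator and denominator by -sqrt(31) - 5.
Denominator becomes -6; numerator becomes sqrt(31) + 11.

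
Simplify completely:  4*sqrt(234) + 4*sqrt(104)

20*sqrt(26)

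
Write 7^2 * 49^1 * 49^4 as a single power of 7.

7^2 = 7^2; 49^1 = 7^2; 49^4 = 7^8
Combine exponents: 7^12

7^12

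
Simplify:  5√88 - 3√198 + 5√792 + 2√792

5√88 = 10*√22; 3√198 = 9*√22; 5√792 = 30*√22; 2√792 = 12*√22
Combine: (10 - 9 + 30 + 12)·√22 = 43*√22

43*√22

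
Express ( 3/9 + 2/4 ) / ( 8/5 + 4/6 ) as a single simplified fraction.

Numerator: 3/9 + 2/4 = 5/6
Denominator: 8/5 + 4/6 = 34/15
Divide: (5/6) · (15/34) = 25/68

25/68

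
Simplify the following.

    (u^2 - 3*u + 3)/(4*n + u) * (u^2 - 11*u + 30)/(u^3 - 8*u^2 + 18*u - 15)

(u - 6)/(4*n + u)

Factor: u^2 - 11*u + 30 = (u - 5)*(u - 6);  u^3 - 8*u^2 + 18*u - 15 = (u - 5)*(u^2 - 3*u + 3)
Cancel the common factors (u^2 - 3*u + 3), (u - 5).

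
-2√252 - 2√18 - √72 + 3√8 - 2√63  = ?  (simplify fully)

-18*√7 - 6*√2

2√252 = 12*√7; 2√18 = 6*√2; √72 = 6*√2; 3√8 = 6*√2; 2√63 = 6*√7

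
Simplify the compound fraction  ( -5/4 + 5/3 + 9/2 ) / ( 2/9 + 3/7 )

Numerator: -5/4 + 5/3 + 9/2 = 59/12
Denominator: 2/9 + 3/7 = 41/63
Divide: (59/12) · (63/41) = 1239/164

1239/164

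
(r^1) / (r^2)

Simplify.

Quotient: (r^-1)

1/r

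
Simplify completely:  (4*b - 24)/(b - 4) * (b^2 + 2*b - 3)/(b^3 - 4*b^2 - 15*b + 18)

Factor: 4*b - 24 = 4*(b - 6);  b^2 + 2*b - 3 = (b - 1)*(b + 3);  b^3 - 4*b^2 - 15*b + 18 = (b - 6)*(b - 1)*(b + 3)
Cancel the common factors (b - 6), (b - 1), (b + 3).

4/(b - 4)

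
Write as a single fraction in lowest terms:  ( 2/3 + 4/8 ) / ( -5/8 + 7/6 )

Numerator: 2/3 + 4/8 = 7/6
Denominator: -5/8 + 7/6 = 13/24
Divide: (7/6) · (24/13) = 28/13

28/13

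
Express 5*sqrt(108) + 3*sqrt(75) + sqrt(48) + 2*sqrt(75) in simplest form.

59*sqrt(3)

5*sqrt(108) = 30*sqrt(3); 3*sqrt(75) = 15*sqrt(3); sqrt(48) = 4*sqrt(3); 2*sqrt(75) = 10*sqrt(3)
Combine: (30 + 15 + 4 + 10)·sqrt(3) = 59*sqrt(3)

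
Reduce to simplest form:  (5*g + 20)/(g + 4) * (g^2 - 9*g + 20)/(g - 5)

Factor: 5*g + 20 = 5*(g + 4);  g^2 - 9*g + 20 = (g - 4)*(g - 5)
Cancel the common factors (g - 5), (g + 4).

5*g - 20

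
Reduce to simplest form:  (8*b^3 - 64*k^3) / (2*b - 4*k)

4*b^2 + 8*b*k + 16*k^2

Factor as (a-b)(a^2+ab+b^2) with a=(2*b), b=(4*k).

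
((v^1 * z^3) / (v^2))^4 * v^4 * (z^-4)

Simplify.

z^8

Inside the bracket: (v^-1) * z^3
Raise to the power 4: (v^-4) * z^12
Multiply by v^4 * (z^-4): add exponents.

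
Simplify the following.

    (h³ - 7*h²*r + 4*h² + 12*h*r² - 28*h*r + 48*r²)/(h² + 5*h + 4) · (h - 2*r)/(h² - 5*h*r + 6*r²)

Factor: h³ - 7*h²*r + 4*h² + 12*h*r² - 28*h*r + 48*r² = (h + 4)·(h - 4*r)·(h - 3*r);  h² + 5*h + 4 = (h + 1)·(h + 4);  h² - 5*h*r + 6*r² = (h - 2*r)·(h - 3*r)
Cancel the common factors (h - 2*r), (h + 4), (h - 3*r).

(h - 4*r)/(h + 1)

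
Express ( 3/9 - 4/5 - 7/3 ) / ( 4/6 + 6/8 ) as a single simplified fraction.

Numerator: 3/9 - 4/5 - 7/3 = -14/5
Denominator: 4/6 + 6/8 = 17/12
Divide: (-14/5) · (12/17) = -168/85

-168/85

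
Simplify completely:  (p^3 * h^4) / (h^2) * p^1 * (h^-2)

p^4

Quotient: p^3 * h^2
Multiply by p^1 * (h^-2): add exponents.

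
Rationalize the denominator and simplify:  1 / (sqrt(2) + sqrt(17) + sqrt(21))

Group as (sqrt(17) + sqrt(21)) + sqrt(2); multiply by (sqrt(17) + sqrt(21)) - sqrt(2), then rationalise the remaining surd.

(-sqrt(714) - sqrt(21) + 3*sqrt(17) + 18*sqrt(2))/66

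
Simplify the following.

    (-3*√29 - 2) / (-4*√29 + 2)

(7*√29 + 176)/230

Multiply numerator and denominator by 2 + 4*√29.
Denominator becomes -460; numerator becomes -352 - 14*√29.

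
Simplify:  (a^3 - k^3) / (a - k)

a^2 + a*k + k^2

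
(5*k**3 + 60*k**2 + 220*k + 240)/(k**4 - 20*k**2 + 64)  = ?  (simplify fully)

(5*k + 30)/(k**2 - 6*k + 8)

Factor: 5*k**3 + 60*k**2 + 220*k + 240 = 5*(k + 2)*(k + 4)*(k + 6);  k**4 - 20*k**2 + 64 = (k - 2)*(k + 4)*(k - 4)*(k + 2)
Cancel the common factors (k + 4), (k + 2).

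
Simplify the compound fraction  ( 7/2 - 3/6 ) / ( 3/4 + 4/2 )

12/11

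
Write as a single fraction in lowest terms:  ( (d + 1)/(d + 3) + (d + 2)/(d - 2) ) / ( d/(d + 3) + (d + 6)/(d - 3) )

Numerator: (d + 1)/(d + 3) + (d + 2)/(d - 2) = (2*d² + 4*d + 4)/(d² + d - 6)
Denominator: d/(d + 3) + (d + 6)/(d - 3) = (2*d² + 6*d + 18)/(d² - 9)
Divide: ((2*d² + 4*d + 4)/(d² + d - 6)) · ((d² - 9)/(2*d² + 6*d + 18)) = (d³ - d² - 4*d - 6)/(d³ + d² + 3*d - 18)

(d³ - d² - 4*d - 6)/(d³ + d² + 3*d - 18)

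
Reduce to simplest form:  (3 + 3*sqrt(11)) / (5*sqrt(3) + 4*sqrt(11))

Multiply numerator and denominator by -5*sqrt(3) + 4*sqrt(11).
Denominator becomes 101; numerator becomes -15*sqrt(33) - 15*sqrt(3) + 12*sqrt(11) + 132.

(-15*sqrt(33) - 15*sqrt(3) + 12*sqrt(11) + 132)/101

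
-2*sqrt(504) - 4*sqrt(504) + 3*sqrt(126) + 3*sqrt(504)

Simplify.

2*sqrt(504) = 12*sqrt(14); 4*sqrt(504) = 24*sqrt(14); 3*sqrt(126) = 9*sqrt(14); 3*sqrt(504) = 18*sqrt(14)
Combine: (-12 - 24 + 9 + 18)·sqrt(14) = -9*sqrt(14)

-9*sqrt(14)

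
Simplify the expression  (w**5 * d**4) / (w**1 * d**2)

d**2*w**4

Quotient: w**4 * d**2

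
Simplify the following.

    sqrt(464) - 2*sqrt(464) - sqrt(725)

sqrt(464) = 4*sqrt(29); 2*sqrt(464) = 8*sqrt(29); sqrt(725) = 5*sqrt(29)
Combine: (4 - 8 - 5)·sqrt(29) = -9*sqrt(29)

-9*sqrt(29)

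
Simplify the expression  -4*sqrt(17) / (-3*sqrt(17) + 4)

(16*sqrt(17) + 204)/137

Multiply numerator and denominator by 4 + 3*sqrt(17).
Denominator becomes -137; numerator becomes -204 - 16*sqrt(17).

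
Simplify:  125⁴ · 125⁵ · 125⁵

125⁴ = 5^12; 125⁵ = 5^15; 125⁵ = 5^15
Combine exponents: 5^42

5^42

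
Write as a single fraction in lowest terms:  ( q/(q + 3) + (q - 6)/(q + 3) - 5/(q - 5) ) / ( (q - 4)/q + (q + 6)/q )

(2*q^3 - 21*q^2 + 15*q)/(2*q^3 - 2*q^2 - 34*q - 30)

Numerator: q/(q + 3) + (q - 6)/(q + 3) - 5/(q - 5) = (2*q^2 - 21*q + 15)/(q^2 - 2*q - 15)
Denominator: (q - 4)/q + (q + 6)/q = (2*q + 2)/q
Divide: ((2*q^2 - 21*q + 15)/(q^2 - 2*q - 15)) · (q/(2*q + 2)) = (2*q^3 - 21*q^2 + 15*q)/(2*q^3 - 2*q^2 - 34*q - 30)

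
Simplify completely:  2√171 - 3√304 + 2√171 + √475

5*√19

2√171 = 6*√19; 3√304 = 12*√19; 2√171 = 6*√19; √475 = 5*√19
Combine: (6 - 12 + 6 + 5)·√19 = 5*√19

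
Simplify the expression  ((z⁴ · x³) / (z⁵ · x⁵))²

1/(x⁴*z²)

Inside the bracket: (z^-1) · (x^-2)
Raise to the power 2: (z^-2) · (x^-4)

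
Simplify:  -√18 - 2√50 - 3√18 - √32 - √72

-32*√2

√18 = 3*√2; 2√50 = 10*√2; 3√18 = 9*√2; √32 = 4*√2; √72 = 6*√2
Combine: (-3 - 10 - 9 - 4 - 6)·√2 = -32*√2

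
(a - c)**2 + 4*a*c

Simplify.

(a + c)**2

Expanding gives a**2 + 2*a*c + c**2, a perfect square.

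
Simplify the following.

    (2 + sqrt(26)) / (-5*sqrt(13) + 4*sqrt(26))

Multiply numerator and denominator by 5*sqrt(13) + 4*sqrt(26).
Denominator becomes 91; numerator becomes 10*sqrt(13) + 8*sqrt(26) + 65*sqrt(2) + 104.

(10*sqrt(13) + 8*sqrt(26) + 65*sqrt(2) + 104)/91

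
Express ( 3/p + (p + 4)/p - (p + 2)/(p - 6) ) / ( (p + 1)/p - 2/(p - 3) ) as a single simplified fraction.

Numerator: 3/p + (p + 4)/p - (p + 2)/(p - 6) = (-p - 42)/(p^2 - 6*p)
Denominator: (p + 1)/p - 2/(p - 3) = (p^2 - 4*p - 3)/(p^2 - 3*p)
Divide: ((-p - 42)/(p^2 - 6*p)) · ((p^2 - 3*p)/(p^2 - 4*p - 3)) = (-p^2 - 39*p + 126)/(p^3 - 10*p^2 + 21*p + 18)

(-p^2 - 39*p + 126)/(p^3 - 10*p^2 + 21*p + 18)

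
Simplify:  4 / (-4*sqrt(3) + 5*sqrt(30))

Multiply numerator and denominator by 4*sqrt(3) + 5*sqrt(30).
Denominator becomes 702; numerator becomes 16*sqrt(3) + 20*sqrt(30).

(8*sqrt(3) + 10*sqrt(30))/351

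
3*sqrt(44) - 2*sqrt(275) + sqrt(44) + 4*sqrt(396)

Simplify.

22*sqrt(11)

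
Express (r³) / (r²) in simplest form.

Quotient: r¹

r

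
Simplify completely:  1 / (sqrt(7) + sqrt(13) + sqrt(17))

(-2*sqrt(1547) + 3*sqrt(17) + 11*sqrt(13) + 23*sqrt(7))/355

Group as (sqrt(7) + sqrt(13)) + sqrt(17); multiply by (sqrt(7) + sqrt(13)) - sqrt(17), then rationalise the remaining surd.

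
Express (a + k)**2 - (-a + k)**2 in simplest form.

4*a*k

Only the odd-power cross terms survive.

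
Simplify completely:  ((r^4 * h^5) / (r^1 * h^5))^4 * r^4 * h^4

Inside the bracket: r^3
Raise to the power 4: r^12
Multiply by r^4 * h^4: add exponents.

h^4*r^16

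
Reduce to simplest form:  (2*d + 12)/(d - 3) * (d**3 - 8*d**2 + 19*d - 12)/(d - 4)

Factor: 2*d + 12 = 2*(d + 6);  d**3 - 8*d**2 + 19*d - 12 = (d - 3)*(d - 1)*(d - 4)
Cancel the common factors (d - 4), (d - 3).

2*d**2 + 10*d - 12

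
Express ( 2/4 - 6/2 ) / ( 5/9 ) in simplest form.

-9/2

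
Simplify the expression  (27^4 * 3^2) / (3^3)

27^4 = 3^12; 3^2 = 3^2; 3^3 = 3^3
Combine exponents: 3^11

3^11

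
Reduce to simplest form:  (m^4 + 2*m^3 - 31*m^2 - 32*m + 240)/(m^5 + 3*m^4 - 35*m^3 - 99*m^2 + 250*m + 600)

(m - 4)/(m^2 - 3*m - 10)

Factor: m^4 + 2*m^3 - 31*m^2 - 32*m + 240 = (m - 4)*(m + 5)*(m - 3)*(m + 4);  m^5 + 3*m^4 - 35*m^3 - 99*m^2 + 250*m + 600 = (m + 2)*(m - 3)*(m + 5)*(m + 4)*(m - 5)
Cancel the common factors (m + 5), (m - 3), (m + 4).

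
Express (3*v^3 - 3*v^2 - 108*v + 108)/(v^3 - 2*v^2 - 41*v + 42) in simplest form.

(3*v - 18)/(v - 7)

Factor: 3*v^3 - 3*v^2 - 108*v + 108 = 3*(v - 6)*(v + 6)*(v - 1);  v^3 - 2*v^2 - 41*v + 42 = (v - 7)*(v - 1)*(v + 6)
Cancel the common factors (v + 6), (v - 1).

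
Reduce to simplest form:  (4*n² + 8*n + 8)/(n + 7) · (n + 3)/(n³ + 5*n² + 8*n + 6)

Factor: 4*n² + 8*n + 8 = 4·(n² + 2*n + 2);  n³ + 5*n² + 8*n + 6 = (n² + 2*n + 2)·(n + 3)
Cancel the common factors (n² + 2*n + 2), (n + 3).

4/(n + 7)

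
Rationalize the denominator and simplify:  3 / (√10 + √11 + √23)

Group as (√11 + √23) + √10; multiply by (√11 + √23) - √10, then rationalise the remaining surd.

(-3*√2530 - 3*√23 + 33*√11 + 36*√10)/218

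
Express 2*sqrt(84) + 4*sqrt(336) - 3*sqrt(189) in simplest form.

2*sqrt(84) = 4*sqrt(21); 4*sqrt(336) = 16*sqrt(21); 3*sqrt(189) = 9*sqrt(21)
Combine: (4 + 16 - 9)·sqrt(21) = 11*sqrt(21)

11*sqrt(21)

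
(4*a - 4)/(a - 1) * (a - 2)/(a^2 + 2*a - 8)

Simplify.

4/(a + 4)

Factor: 4*a - 4 = 4*(a - 1);  a^2 + 2*a - 8 = (a + 4)*(a - 2)
Cancel the common factors (a - 2), (a - 1).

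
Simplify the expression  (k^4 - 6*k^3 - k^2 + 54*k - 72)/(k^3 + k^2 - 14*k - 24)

Factor: k^4 - 6*k^3 - k^2 + 54*k - 72 = (k + 3)*(k - 2)*(k - 4)*(k - 3);  k^3 + k^2 - 14*k - 24 = (k + 3)*(k - 4)*(k + 2)
Cancel the common factors (k + 3), (k - 4).

(k^2 - 5*k + 6)/(k + 2)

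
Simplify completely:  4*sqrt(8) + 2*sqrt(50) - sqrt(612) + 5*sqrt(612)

4*sqrt(8) = 8*sqrt(2); 2*sqrt(50) = 10*sqrt(2); sqrt(612) = 6*sqrt(17); 5*sqrt(612) = 30*sqrt(17)

18*sqrt(2) + 24*sqrt(17)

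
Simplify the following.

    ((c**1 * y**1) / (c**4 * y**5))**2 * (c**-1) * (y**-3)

1/(c**7*y**11)

Inside the bracket: (c**-3) * (y**-4)
Raise to the power 2: (c**-6) * (y**-8)
Multiply by (c**-1) * (y**-3): add exponents.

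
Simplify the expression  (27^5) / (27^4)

27^5 = 3^15; 27^4 = 3^12
Combine exponents: 3^3

3^3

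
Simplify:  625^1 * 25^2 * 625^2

625^1 = 5^4; 25^2 = 5^4; 625^2 = 5^8
Combine exponents: 5^16

5^16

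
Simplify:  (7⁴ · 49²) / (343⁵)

7^(-7)

7⁴ = 7^4; 49² = 7^4; 343⁵ = 7^15
Combine exponents: 7^(-7)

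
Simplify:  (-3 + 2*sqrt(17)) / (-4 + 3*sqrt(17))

Multiply numerator and denominator by -3*sqrt(17) - 4.
Denominator becomes -137; numerator becomes -90 + sqrt(17).

(-sqrt(17) + 90)/137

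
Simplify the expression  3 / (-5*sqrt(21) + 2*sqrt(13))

Multiply numerator and denominator by 2*sqrt(13) + 5*sqrt(21).
Denominator becomes -473; numerator becomes 6*sqrt(13) + 15*sqrt(21).

(-15*sqrt(21) - 6*sqrt(13))/473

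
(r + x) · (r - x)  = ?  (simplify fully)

r² - x²

Telescope via difference of squares: (r+x)(r-x) = r² - x².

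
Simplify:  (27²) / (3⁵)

3^1

27² = 3^6; 3⁵ = 3^5
Combine exponents: 3^1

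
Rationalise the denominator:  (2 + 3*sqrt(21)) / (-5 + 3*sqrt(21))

Multiply numerator and denominator by -3*sqrt(21) - 5.
Denominator becomes -164; numerator becomes -199 - 21*sqrt(21).

(21*sqrt(21) + 199)/164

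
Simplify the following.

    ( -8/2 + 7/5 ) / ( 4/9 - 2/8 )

-468/35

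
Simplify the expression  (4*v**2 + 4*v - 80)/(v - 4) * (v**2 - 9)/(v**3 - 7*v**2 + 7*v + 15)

Factor: 4*v**2 + 4*v - 80 = 4*(v + 5)*(v - 4);  v**2 - 9 = (v - 3)*(v + 3);  v**3 - 7*v**2 + 7*v + 15 = (v - 3)*(v + 1)*(v - 5)
Cancel the common factors (v - 4), (v - 3).

(4*v**2 + 32*v + 60)/(v**2 - 4*v - 5)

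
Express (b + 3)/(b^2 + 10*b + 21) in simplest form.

1/(b + 7)

Factor: b^2 + 10*b + 21 = (b + 7)*(b + 3)
Cancel the common factor (b + 3).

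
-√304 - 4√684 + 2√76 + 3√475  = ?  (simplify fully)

-9*√19

√304 = 4*√19; 4√684 = 24*√19; 2√76 = 4*√19; 3√475 = 15*√19
Combine: (-4 - 24 + 4 + 15)·√19 = -9*√19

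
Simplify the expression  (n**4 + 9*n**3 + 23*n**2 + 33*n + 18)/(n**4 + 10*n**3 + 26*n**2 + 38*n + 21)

(n + 6)/(n + 7)

Factor: n**4 + 9*n**3 + 23*n**2 + 33*n + 18 = (n + 6)*(n**2 + 2*n + 3)*(n + 1);  n**4 + 10*n**3 + 26*n**2 + 38*n + 21 = (n**2 + 2*n + 3)*(n + 1)*(n + 7)
Cancel the common factors (n**2 + 2*n + 3), (n + 1).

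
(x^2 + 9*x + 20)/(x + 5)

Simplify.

x + 4

Factor: x^2 + 9*x + 20 = (x + 5)*(x + 4)
Cancel the common factor (x + 5).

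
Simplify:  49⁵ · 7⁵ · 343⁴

49⁵ = 7^10; 7⁵ = 7^5; 343⁴ = 7^12
Combine exponents: 7^27

7^27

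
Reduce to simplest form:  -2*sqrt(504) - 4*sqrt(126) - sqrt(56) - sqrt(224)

-30*sqrt(14)

2*sqrt(504) = 12*sqrt(14); 4*sqrt(126) = 12*sqrt(14); sqrt(56) = 2*sqrt(14); sqrt(224) = 4*sqrt(14)
Combine: (-12 - 12 - 2 - 4)·sqrt(14) = -30*sqrt(14)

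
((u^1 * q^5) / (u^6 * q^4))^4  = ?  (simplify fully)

q^4/u^20

Inside the bracket: (u^-5) * q^1
Raise to the power 4: (u^-20) * q^4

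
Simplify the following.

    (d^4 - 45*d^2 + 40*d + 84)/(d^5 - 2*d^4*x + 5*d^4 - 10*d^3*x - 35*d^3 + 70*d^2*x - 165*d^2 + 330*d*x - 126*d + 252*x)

(-d + 2)/(-d^2 + 2*d*x - 3*d + 6*x)

Factor: d^4 - 45*d^2 + 40*d + 84 = (d - 6)*(d - 2)*(d + 1)*(d + 7);  d^5 - 2*d^4*x + 5*d^4 - 10*d^3*x - 35*d^3 + 70*d^2*x - 165*d^2 + 330*d*x - 126*d + 252*x = (d + 1)*(d - 2*x)*(d + 7)*(d + 3)*(d - 6)
Cancel the common factors (d + 1), (d - 6), (d + 7).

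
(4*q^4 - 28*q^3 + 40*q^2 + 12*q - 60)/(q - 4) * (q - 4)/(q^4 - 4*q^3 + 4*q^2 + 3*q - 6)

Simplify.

(4*q - 20)/(q - 2)

Factor: 4*q^4 - 28*q^3 + 40*q^2 + 12*q - 60 = 4*(q + 1)*(q^2 - 3*q + 3)*(q - 5);  q^4 - 4*q^3 + 4*q^2 + 3*q - 6 = (q^2 - 3*q + 3)*(q - 2)*(q + 1)
Cancel the common factors (q^2 - 3*q + 3), (q - 4), (q + 1).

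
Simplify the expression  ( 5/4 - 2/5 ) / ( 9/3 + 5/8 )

Numerator: 5/4 - 2/5 = 17/20
Denominator: 9/3 + 5/8 = 29/8
Divide: (17/20) · (8/29) = 34/145

34/145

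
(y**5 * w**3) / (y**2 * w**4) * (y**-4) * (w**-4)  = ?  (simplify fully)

1/(w**5*y)

Quotient: y**3 * (w**-1)
Multiply by (y**-4) * (w**-4): add exponents.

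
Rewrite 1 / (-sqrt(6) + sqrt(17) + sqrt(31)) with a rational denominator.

(-21*sqrt(6) - 4*sqrt(31) + 10*sqrt(17) + sqrt(3162))/172

Group as (sqrt(17) + sqrt(31)) - sqrt(6); multiply by (sqrt(17) + sqrt(31)) + sqrt(6), then rationalise the remaining surd.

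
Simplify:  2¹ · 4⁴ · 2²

2^11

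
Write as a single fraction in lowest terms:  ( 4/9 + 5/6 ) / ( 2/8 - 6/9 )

-46/15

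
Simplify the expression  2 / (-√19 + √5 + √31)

(-34*√19 - 14*√31 + 90*√5 + 4*√2945)/331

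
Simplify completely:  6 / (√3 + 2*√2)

(-6*√3 + 12*√2)/5

Multiply numerator and denominator by -2*√2 + √3.
Denominator becomes -5; numerator becomes -12*√2 + 6*√3.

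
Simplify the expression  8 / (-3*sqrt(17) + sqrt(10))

(-24*sqrt(17) - 8*sqrt(10))/143

Multiply numerator and denominator by sqrt(10) + 3*sqrt(17).
Denominator becomes -143; numerator becomes 8*sqrt(10) + 24*sqrt(17).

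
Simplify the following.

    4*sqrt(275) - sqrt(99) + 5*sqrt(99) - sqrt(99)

29*sqrt(11)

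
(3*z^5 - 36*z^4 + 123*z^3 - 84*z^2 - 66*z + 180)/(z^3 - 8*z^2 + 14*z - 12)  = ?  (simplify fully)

Factor: 3*z^5 - 36*z^4 + 123*z^3 - 84*z^2 - 66*z + 180 = 3*(z - 5)*(z - 6)*(z + 1)*(z^2 - 2*z + 2);  z^3 - 8*z^2 + 14*z - 12 = (z - 6)*(z^2 - 2*z + 2)
Cancel the common factors (z^2 - 2*z + 2), (z - 6).

3*z^2 - 12*z - 15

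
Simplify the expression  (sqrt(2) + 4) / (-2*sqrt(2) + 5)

(13*sqrt(2) + 24)/17

Multiply numerator and denominator by 2*sqrt(2) + 5.
Denominator becomes 17; numerator becomes 13*sqrt(2) + 24.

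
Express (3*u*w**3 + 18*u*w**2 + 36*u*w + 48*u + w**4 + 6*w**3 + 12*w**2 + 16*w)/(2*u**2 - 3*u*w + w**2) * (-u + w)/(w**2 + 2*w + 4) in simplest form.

Factor: 3*u*w**3 + 18*u*w**2 + 36*u*w + 48*u + w**4 + 6*w**3 + 12*w**2 + 16*w = (w**2 + 2*w + 4)*(w + 4)*(3*u + w);  2*u**2 - 3*u*w + w**2 = (-2*u + w)*(-u + w)
Cancel the common factors (w**2 + 2*w + 4), (-u + w).

(-3*u*w - 12*u - w**2 - 4*w)/(2*u - w)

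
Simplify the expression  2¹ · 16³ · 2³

2¹ = 2^1; 16³ = 2^12; 2³ = 2^3
Combine exponents: 2^16

2^16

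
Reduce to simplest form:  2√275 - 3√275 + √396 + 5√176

21*√11

2√275 = 10*√11; 3√275 = 15*√11; √396 = 6*√11; 5√176 = 20*√11
Combine: (10 - 15 + 6 + 20)·√11 = 21*√11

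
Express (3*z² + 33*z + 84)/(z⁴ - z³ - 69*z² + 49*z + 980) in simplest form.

3/(z² - 12*z + 35)

Factor: 3*z² + 33*z + 84 = 3·(z + 4)·(z + 7);  z⁴ - z³ - 69*z² + 49*z + 980 = (z - 5)·(z + 7)·(z + 4)·(z - 7)
Cancel the common factors (z + 4), (z + 7).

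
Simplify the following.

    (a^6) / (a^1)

a^5

Quotient: a^5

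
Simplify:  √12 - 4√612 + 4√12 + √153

-21*√17 + 10*√3

√12 = 2*√3; 4√612 = 24*√17; 4√12 = 8*√3; √153 = 3*√17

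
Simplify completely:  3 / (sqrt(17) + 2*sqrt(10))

Multiply numerator and denominator by -sqrt(17) + 2*sqrt(10).
Denominator becomes 23; numerator becomes -3*sqrt(17) + 6*sqrt(10).

(-3*sqrt(17) + 6*sqrt(10))/23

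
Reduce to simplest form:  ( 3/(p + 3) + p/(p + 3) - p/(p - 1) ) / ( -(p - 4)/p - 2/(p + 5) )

Numerator: 3/(p + 3) + p/(p + 3) - p/(p - 1) = -1/(p - 1)
Denominator: -(p - 4)/p - 2/(p + 5) = (-p^2 - 3*p + 20)/(p^2 + 5*p)
Divide: (-1/(p - 1)) · ((p^2 + 5*p)/(-p^2 - 3*p + 20)) = (p^2 + 5*p)/(p^3 + 2*p^2 - 23*p + 20)

(p^2 + 5*p)/(p^3 + 2*p^2 - 23*p + 20)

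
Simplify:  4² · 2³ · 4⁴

4² = 2^4; 2³ = 2^3; 4⁴ = 2^8
Combine exponents: 2^15

2^15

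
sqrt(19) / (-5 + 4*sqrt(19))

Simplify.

Multiply numerator and denominator by -4*sqrt(19) - 5.
Denominator becomes -279; numerator becomes -76 - 5*sqrt(19).

(5*sqrt(19) + 76)/279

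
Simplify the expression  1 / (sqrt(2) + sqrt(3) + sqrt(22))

Group as (sqrt(3) + sqrt(22)) + sqrt(2); multiply by (sqrt(3) + sqrt(22)) - sqrt(2), then rationalise the remaining surd.

(-21*sqrt(3) - 23*sqrt(2) + 4*sqrt(33) + 17*sqrt(22))/265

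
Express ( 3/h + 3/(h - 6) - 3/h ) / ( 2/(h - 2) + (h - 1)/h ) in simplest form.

(3*h^2 - 6*h)/(h^3 - 7*h^2 + 8*h - 12)

Numerator: 3/h + 3/(h - 6) - 3/h = 3/(h - 6)
Denominator: 2/(h - 2) + (h - 1)/h = (h^2 - h + 2)/(h^2 - 2*h)
Divide: (3/(h - 6)) · ((h^2 - 2*h)/(h^2 - h + 2)) = (3*h^2 - 6*h)/(h^3 - 7*h^2 + 8*h - 12)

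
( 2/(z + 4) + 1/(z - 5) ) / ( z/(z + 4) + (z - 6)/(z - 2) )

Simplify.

Numerator: 2/(z + 4) + 1/(z - 5) = (3*z - 6)/(z² - z - 20)
Denominator: z/(z + 4) + (z - 6)/(z - 2) = (2*z² - 4*z - 24)/(z² + 2*z - 8)
Divide: ((3*z - 6)/(z² - z - 20)) · ((z² + 2*z - 8)/(2*z² - 4*z - 24)) = (3*z² - 12*z + 12)/(2*z³ - 14*z² - 4*z + 120)

(3*z² - 12*z + 12)/(2*z³ - 14*z² - 4*z + 120)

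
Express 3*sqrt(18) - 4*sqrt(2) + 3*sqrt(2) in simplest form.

8*sqrt(2)

3*sqrt(18) = 9*sqrt(2); 4*sqrt(2) = 4*sqrt(2); 3*sqrt(2) = 3*sqrt(2)
Combine: (9 - 4 + 3)·sqrt(2) = 8*sqrt(2)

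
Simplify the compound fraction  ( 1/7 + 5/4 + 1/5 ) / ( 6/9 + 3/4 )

669/595

Numerator: 1/7 + 5/4 + 1/5 = 223/140
Denominator: 6/9 + 3/4 = 17/12
Divide: (223/140) · (12/17) = 669/595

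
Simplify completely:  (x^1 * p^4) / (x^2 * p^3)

p/x

Quotient: (x^-1) * p^1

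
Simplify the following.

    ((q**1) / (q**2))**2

Inside the bracket: (q**-1)
Raise to the power 2: (q**-2)

q**(-2)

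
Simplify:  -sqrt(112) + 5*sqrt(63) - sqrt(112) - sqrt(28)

5*sqrt(7)

sqrt(112) = 4*sqrt(7); 5*sqrt(63) = 15*sqrt(7); sqrt(112) = 4*sqrt(7); sqrt(28) = 2*sqrt(7)
Combine: (-4 + 15 - 4 - 2)·sqrt(7) = 5*sqrt(7)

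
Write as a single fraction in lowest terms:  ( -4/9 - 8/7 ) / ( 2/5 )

-250/63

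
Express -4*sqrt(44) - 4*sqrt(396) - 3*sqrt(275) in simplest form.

-47*sqrt(11)

4*sqrt(44) = 8*sqrt(11); 4*sqrt(396) = 24*sqrt(11); 3*sqrt(275) = 15*sqrt(11)
Combine: (-8 - 24 - 15)·sqrt(11) = -47*sqrt(11)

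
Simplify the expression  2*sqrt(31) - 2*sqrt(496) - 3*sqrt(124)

2*sqrt(31) = 2*sqrt(31); 2*sqrt(496) = 8*sqrt(31); 3*sqrt(124) = 6*sqrt(31)
Combine: (2 - 8 - 6)·sqrt(31) = -12*sqrt(31)

-12*sqrt(31)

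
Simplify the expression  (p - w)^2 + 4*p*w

(p + w)^2

Expand the square and combine the 4*p*w term.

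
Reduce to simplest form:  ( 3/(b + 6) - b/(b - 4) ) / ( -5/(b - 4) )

Numerator: 3/(b + 6) - b/(b - 4) = (-b^2 - 3*b - 12)/(b^2 + 2*b - 24)
Denominator: -5/(b - 4) = -5/(b - 4)
Divide: ((-b^2 - 3*b - 12)/(b^2 + 2*b - 24)) · (-b/5 + 4/5) = (b^2 + 3*b + 12)/(5*b + 30)

(b^2 + 3*b + 12)/(5*b + 30)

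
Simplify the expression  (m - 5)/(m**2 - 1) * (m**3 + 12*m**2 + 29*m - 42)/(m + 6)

(m**2 + 2*m - 35)/(m + 1)

Factor: m**2 - 1 = (m - 1)*(m + 1);  m**3 + 12*m**2 + 29*m - 42 = (m + 6)*(m - 1)*(m + 7)
Cancel the common factors (m - 1), (m + 6).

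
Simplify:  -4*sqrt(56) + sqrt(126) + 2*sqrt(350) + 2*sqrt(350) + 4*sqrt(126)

27*sqrt(14)

4*sqrt(56) = 8*sqrt(14); sqrt(126) = 3*sqrt(14); 2*sqrt(350) = 10*sqrt(14); 2*sqrt(350) = 10*sqrt(14); 4*sqrt(126) = 12*sqrt(14)
Combine: (-8 + 3 + 10 + 10 + 12)·sqrt(14) = 27*sqrt(14)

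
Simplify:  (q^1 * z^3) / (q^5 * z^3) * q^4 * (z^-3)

z^(-3)

Quotient: (q^-4)
Multiply by q^4 * (z^-3): add exponents.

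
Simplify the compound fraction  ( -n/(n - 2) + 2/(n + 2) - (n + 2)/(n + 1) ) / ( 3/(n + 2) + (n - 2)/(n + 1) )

(-2*n³ - 3*n² + 4)/(n³ + n² - 7*n + 2)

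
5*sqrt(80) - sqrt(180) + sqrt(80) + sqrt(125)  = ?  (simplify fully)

23*sqrt(5)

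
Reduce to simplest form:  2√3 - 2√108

2√3 = 2*√3; 2√108 = 12*√3
Combine: (2 - 12)·√3 = -10*√3

-10*√3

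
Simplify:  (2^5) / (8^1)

2^2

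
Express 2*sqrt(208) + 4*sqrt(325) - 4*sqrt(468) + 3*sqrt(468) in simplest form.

2*sqrt(208) = 8*sqrt(13); 4*sqrt(325) = 20*sqrt(13); 4*sqrt(468) = 24*sqrt(13); 3*sqrt(468) = 18*sqrt(13)
Combine: (8 + 20 - 24 + 18)·sqrt(13) = 22*sqrt(13)

22*sqrt(13)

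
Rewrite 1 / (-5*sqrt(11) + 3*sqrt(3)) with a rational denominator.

Multiply numerator and denominator by 3*sqrt(3) + 5*sqrt(11).
Denominator becomes -248; numerator becomes 3*sqrt(3) + 5*sqrt(11).

(-5*sqrt(11) - 3*sqrt(3))/248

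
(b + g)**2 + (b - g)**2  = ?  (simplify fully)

Only the even-power cross terms survive.

2*b**2 + 2*g**2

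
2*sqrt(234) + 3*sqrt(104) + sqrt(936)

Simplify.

2*sqrt(234) = 6*sqrt(26); 3*sqrt(104) = 6*sqrt(26); sqrt(936) = 6*sqrt(26)
Combine: (6 + 6 + 6)·sqrt(26) = 18*sqrt(26)

18*sqrt(26)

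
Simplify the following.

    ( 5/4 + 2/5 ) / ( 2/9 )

297/40

Numerator: 5/4 + 2/5 = 33/20
Denominator: 2/9 = 2/9
Divide: (33/20) · (9/2) = 297/40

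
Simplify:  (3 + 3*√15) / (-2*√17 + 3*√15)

(6*√17 + 9*√15 + 6*√255 + 135)/67

Multiply numerator and denominator by 2*√17 + 3*√15.
Denominator becomes 67; numerator becomes 6*√17 + 9*√15 + 6*√255 + 135.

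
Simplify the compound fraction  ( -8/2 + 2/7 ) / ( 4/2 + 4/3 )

-39/35

Numerator: -8/2 + 2/7 = -26/7
Denominator: 4/2 + 4/3 = 10/3
Divide: (-26/7) · (3/10) = -39/35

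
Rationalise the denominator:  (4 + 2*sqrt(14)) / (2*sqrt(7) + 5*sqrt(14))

Multiply numerator and denominator by -2*sqrt(7) + 5*sqrt(14).
Denominator becomes 322; numerator becomes -28*sqrt(2) - 8*sqrt(7) + 20*sqrt(14) + 140.

(-14*sqrt(2) - 4*sqrt(7) + 10*sqrt(14) + 70)/161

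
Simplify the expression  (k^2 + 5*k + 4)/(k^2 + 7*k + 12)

(k + 1)/(k + 3)

Factor: k^2 + 5*k + 4 = (k + 4)*(k + 1);  k^2 + 7*k + 12 = (k + 4)*(k + 3)
Cancel the common factor (k + 4).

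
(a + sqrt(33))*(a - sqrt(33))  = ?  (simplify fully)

a**2 - 33

Product of conjugates: (P+Q)(P-Q) = P**2 - Q**2.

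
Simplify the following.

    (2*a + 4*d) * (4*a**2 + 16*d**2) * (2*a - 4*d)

16*a**4 - 256*d**4

Telescope via difference of squares: ((2*a)+(4*d))((2*a)-(4*d)) = 4*a**2 - 16*d**2, then repeat with the next factor.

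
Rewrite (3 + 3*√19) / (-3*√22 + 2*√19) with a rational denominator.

(-9*√418 - 114 - 9*√22 - 6*√19)/122

Multiply numerator and denominator by 2*√19 + 3*√22.
Denominator becomes -122; numerator becomes 6*√19 + 9*√22 + 114 + 9*√418.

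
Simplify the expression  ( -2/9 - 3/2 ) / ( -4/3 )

Numerator: -2/9 - 3/2 = -31/18
Denominator: -4/3 = -4/3
Divide: (-31/18) · (-3/4) = 31/24

31/24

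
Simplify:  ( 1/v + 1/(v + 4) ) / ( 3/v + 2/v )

Numerator: 1/v + 1/(v + 4) = (2*v + 4)/(v**2 + 4*v)
Denominator: 3/v + 2/v = 5/v
Divide: ((2*v + 4)/(v**2 + 4*v)) · (v/5) = (2*v + 4)/(5*v + 20)

(2*v + 4)/(5*v + 20)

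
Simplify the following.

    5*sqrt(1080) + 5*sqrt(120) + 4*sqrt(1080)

64*sqrt(30)

5*sqrt(1080) = 30*sqrt(30); 5*sqrt(120) = 10*sqrt(30); 4*sqrt(1080) = 24*sqrt(30)
Combine: (30 + 10 + 24)·sqrt(30) = 64*sqrt(30)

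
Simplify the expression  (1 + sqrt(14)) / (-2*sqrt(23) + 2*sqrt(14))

(-sqrt(322) - 14 - sqrt(23) - sqrt(14))/18

Multiply numerator and denominator by 2*sqrt(14) + 2*sqrt(23).
Denominator becomes -36; numerator becomes 2*sqrt(14) + 2*sqrt(23) + 28 + 2*sqrt(322).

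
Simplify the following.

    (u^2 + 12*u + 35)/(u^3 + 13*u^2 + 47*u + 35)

1/(u + 1)

Factor: u^2 + 12*u + 35 = (u + 5)*(u + 7);  u^3 + 13*u^2 + 47*u + 35 = (u + 5)*(u + 7)*(u + 1)
Cancel the common factors (u + 5), (u + 7).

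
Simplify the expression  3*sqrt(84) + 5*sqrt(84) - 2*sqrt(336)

8*sqrt(21)

3*sqrt(84) = 6*sqrt(21); 5*sqrt(84) = 10*sqrt(21); 2*sqrt(336) = 8*sqrt(21)
Combine: (6 + 10 - 8)·sqrt(21) = 8*sqrt(21)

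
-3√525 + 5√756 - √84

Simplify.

3√525 = 15*√21; 5√756 = 30*√21; √84 = 2*√21
Combine: (-15 + 30 - 2)·√21 = 13*√21

13*√21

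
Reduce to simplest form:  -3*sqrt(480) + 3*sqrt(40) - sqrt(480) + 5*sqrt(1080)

3*sqrt(480) = 12*sqrt(30); 3*sqrt(40) = 6*sqrt(10); sqrt(480) = 4*sqrt(30); 5*sqrt(1080) = 30*sqrt(30)

6*sqrt(10) + 14*sqrt(30)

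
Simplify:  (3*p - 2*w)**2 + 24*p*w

After expansion: 9*p**2 + 12*p*w + 4*w**2 — a perfect-square trinomial.

(3*p + 2*w)**2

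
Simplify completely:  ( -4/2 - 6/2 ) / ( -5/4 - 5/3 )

12/7

Numerator: -4/2 - 6/2 = -5
Denominator: -5/4 - 5/3 = -35/12
Divide: (-5) · (-12/35) = 12/7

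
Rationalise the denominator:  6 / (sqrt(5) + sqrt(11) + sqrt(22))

Group as (sqrt(11) + sqrt(22)) + sqrt(5); multiply by (sqrt(11) + sqrt(22)) - sqrt(5), then rationalise the remaining surd.

(-33*sqrt(10) - 9*sqrt(22) + 24*sqrt(11) + 42*sqrt(5))/46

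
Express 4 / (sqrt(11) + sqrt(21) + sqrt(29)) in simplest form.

(-8*sqrt(6699) + 12*sqrt(29) + 76*sqrt(21) + 156*sqrt(11))/915

Group as (sqrt(11) + sqrt(29)) + sqrt(21); multiply by (sqrt(11) + sqrt(29)) - sqrt(21), then rationalise the remaining surd.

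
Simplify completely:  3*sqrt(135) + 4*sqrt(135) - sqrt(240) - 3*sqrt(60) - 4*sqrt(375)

-9*sqrt(15)

3*sqrt(135) = 9*sqrt(15); 4*sqrt(135) = 12*sqrt(15); sqrt(240) = 4*sqrt(15); 3*sqrt(60) = 6*sqrt(15); 4*sqrt(375) = 20*sqrt(15)
Combine: (9 + 12 - 4 - 6 - 20)·sqrt(15) = -9*sqrt(15)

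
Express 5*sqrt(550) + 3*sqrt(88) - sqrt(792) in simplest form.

25*sqrt(22)

5*sqrt(550) = 25*sqrt(22); 3*sqrt(88) = 6*sqrt(22); sqrt(792) = 6*sqrt(22)
Combine: (25 + 6 - 6)·sqrt(22) = 25*sqrt(22)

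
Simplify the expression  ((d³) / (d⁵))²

d^(-4)

Inside the bracket: (d^-2)
Raise to the power 2: (d^-4)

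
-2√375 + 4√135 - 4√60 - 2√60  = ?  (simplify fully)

2√375 = 10*√15; 4√135 = 12*√15; 4√60 = 8*√15; 2√60 = 4*√15
Combine: (-10 + 12 - 8 - 4)·√15 = -10*√15

-10*√15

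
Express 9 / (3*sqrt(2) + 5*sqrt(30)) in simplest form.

(-9*sqrt(2) + 15*sqrt(30))/244

Multiply numerator and denominator by -3*sqrt(2) + 5*sqrt(30).
Denominator becomes 732; numerator becomes -27*sqrt(2) + 45*sqrt(30).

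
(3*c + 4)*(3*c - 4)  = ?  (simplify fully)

9*c**2 - 16

Difference of squares with P = 3*c, Q = 4.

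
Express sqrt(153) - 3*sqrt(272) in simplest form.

-9*sqrt(17)

sqrt(153) = 3*sqrt(17); 3*sqrt(272) = 12*sqrt(17)
Combine: (3 - 12)·sqrt(17) = -9*sqrt(17)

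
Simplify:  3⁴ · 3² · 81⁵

3⁴ = 3^4; 3² = 3^2; 81⁵ = 3^20
Combine exponents: 3^26

3^26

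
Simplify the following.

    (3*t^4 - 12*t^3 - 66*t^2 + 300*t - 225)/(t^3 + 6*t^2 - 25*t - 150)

Factor: 3*t^4 - 12*t^3 - 66*t^2 + 300*t - 225 = 3*(t - 1)*(t + 5)*(t - 3)*(t - 5);  t^3 + 6*t^2 - 25*t - 150 = (t + 5)*(t - 5)*(t + 6)
Cancel the common factors (t + 5), (t - 5).

(3*t^2 - 12*t + 9)/(t + 6)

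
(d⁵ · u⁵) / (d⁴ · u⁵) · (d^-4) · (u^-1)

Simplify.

Quotient: d¹
Multiply by (d^-4) · (u^-1): add exponents.

1/(d³*u)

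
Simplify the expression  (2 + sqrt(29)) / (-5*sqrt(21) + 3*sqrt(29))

Multiply numerator and denominator by 3*sqrt(29) + 5*sqrt(21).
Denominator becomes -264; numerator becomes 6*sqrt(29) + 10*sqrt(21) + 87 + 5*sqrt(609).

(-5*sqrt(609) - 87 - 10*sqrt(21) - 6*sqrt(29))/264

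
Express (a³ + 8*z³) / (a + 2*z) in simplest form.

a² - 2*a*z + 4*z²

a^3 + (2*z)^3 = (a + 2*z)(a² - 2*a*z + 4*z²).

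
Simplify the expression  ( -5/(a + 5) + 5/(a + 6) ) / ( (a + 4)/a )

Numerator: -5/(a + 5) + 5/(a + 6) = -5/(a² + 11*a + 30)
Denominator: (a + 4)/a = (a + 4)/a
Divide: (-5/(a² + 11*a + 30)) · (a/(a + 4)) = -5*a/(a³ + 15*a² + 74*a + 120)

-5*a/(a³ + 15*a² + 74*a + 120)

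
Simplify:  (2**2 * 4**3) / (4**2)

2**2 = 2**2; 4**3 = 2**6; 4**2 = 2**4
Combine exponents: 2**4

2**4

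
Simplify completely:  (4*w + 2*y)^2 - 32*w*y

Expand the square and combine the 32*w*y term.

4*(2*w - y)^2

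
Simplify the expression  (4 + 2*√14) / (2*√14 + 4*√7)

(-7 - √14 + 2*√7 + 7*√2)/7

Multiply numerator and denominator by -4*√7 + 2*√14.
Denominator becomes -56; numerator becomes -56*√2 - 16*√7 + 8*√14 + 56.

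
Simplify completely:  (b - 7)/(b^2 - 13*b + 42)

1/(b - 6)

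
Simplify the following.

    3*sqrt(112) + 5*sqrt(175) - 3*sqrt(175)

3*sqrt(112) = 12*sqrt(7); 5*sqrt(175) = 25*sqrt(7); 3*sqrt(175) = 15*sqrt(7)
Combine: (12 + 25 - 15)·sqrt(7) = 22*sqrt(7)

22*sqrt(7)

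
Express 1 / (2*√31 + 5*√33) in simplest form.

(-2*√31 + 5*√33)/701

Multiply numerator and denominator by -2*√31 + 5*√33.
Denominator becomes 701; numerator becomes -2*√31 + 5*√33.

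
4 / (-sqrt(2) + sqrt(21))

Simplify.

Multiply numerator and denominator by sqrt(2) + sqrt(21).
Denominator becomes 19; numerator becomes 4*sqrt(2) + 4*sqrt(21).

(4*sqrt(2) + 4*sqrt(21))/19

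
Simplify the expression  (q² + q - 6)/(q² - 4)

(q + 3)/(q + 2)

Factor: q² + q - 6 = (q + 3)·(q - 2);  q² - 4 = (q - 2)·(q + 2)
Cancel the common factor (q - 2).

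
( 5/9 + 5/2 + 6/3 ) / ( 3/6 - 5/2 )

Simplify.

Numerator: 5/9 + 5/2 + 6/3 = 91/18
Denominator: 3/6 - 5/2 = -2
Divide: (91/18) · (-1/2) = -91/36

-91/36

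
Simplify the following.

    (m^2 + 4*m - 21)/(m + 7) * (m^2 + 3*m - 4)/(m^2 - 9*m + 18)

Factor: m^2 + 4*m - 21 = (m - 3)*(m + 7);  m^2 + 3*m - 4 = (m + 4)*(m - 1);  m^2 - 9*m + 18 = (m - 3)*(m - 6)
Cancel the common factors (m - 3), (m + 7).

(m^2 + 3*m - 4)/(m - 6)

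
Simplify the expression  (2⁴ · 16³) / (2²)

2⁴ = 2^4; 16³ = 2^12; 2² = 2^2
Combine exponents: 2^14

2^14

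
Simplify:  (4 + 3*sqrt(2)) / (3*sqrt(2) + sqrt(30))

(-9 - 6*sqrt(2) + 2*sqrt(30) + 3*sqrt(15))/6

Multiply numerator and denominator by -sqrt(30) + 3*sqrt(2).
Denominator becomes -12; numerator becomes -6*sqrt(15) - 4*sqrt(30) + 12*sqrt(2) + 18.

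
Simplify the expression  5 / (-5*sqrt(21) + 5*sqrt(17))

(-sqrt(21) - sqrt(17))/4

Multiply numerator and denominator by 5*sqrt(17) + 5*sqrt(21).
Denominator becomes -100; numerator becomes 25*sqrt(17) + 25*sqrt(21).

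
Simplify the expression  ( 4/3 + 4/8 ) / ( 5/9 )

Numerator: 4/3 + 4/8 = 11/6
Denominator: 5/9 = 5/9
Divide: (11/6) · (9/5) = 33/10

33/10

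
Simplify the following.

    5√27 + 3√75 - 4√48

14*√3

5√27 = 15*√3; 3√75 = 15*√3; 4√48 = 16*√3
Combine: (15 + 15 - 16)·√3 = 14*√3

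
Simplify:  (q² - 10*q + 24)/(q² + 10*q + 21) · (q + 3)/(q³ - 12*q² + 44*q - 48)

1/(q² + 5*q - 14)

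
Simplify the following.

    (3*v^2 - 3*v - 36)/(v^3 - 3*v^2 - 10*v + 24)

3/(v - 2)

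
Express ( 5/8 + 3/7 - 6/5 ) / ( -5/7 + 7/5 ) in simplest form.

-41/192

Numerator: 5/8 + 3/7 - 6/5 = -41/280
Denominator: -5/7 + 7/5 = 24/35
Divide: (-41/280) · (35/24) = -41/192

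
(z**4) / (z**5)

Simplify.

Quotient: (z**-1)

1/z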